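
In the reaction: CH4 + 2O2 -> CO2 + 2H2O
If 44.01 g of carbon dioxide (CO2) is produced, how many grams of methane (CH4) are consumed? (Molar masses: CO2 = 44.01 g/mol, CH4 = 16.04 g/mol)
Moles of CO2 = 44.01 g ÷ 44.01 g/mol = 1 mol
Mole ratio: 1 mol CH4 / 1 mol CO2
Moles of CH4 = 1 × (1/1) = 1 mol
Mass of CH4 = 1 mol × 16.04 g/mol = 16.04 g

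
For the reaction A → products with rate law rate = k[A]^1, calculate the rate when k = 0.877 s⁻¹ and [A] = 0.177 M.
0.1552 M/s

rate = k·[A]^1 = 0.877·(0.177)^1 = 0.877·0.177 = 0.1552 M/s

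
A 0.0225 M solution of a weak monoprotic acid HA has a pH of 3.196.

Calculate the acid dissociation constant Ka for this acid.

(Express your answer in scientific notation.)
K_a = 1.85e-05

[H⁺] = 10^(−pH) = 10^(−3.196) = 6.368e-04 M. For HA ⇌ H⁺ + A⁻, Ka = x²/(C − x) = (6.368e-04)²/(0.0225 − 6.368e-04) = 1.85e-05.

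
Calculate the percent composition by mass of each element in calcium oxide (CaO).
Ca: 71.47%, O: 28.53%

Molar mass of CaO = 56.08 g/mol
% Ca = (1 × 40.08) / 56.08 × 100% = 40.08 / 56.08 × 100% = 71.47%
% O = (1 × 16.0) / 56.08 × 100% = 16 / 56.08 × 100% = 28.53%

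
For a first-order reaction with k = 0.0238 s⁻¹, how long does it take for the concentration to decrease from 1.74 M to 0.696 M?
38.50 s

From ln[A] = ln[A]₀ - k·t: t = ln([A]₀/[A])/k = ln(1.74/0.696)/0.0238 = ln(2.5000)/0.0238 = 0.9163/0.0238 = 38.50 s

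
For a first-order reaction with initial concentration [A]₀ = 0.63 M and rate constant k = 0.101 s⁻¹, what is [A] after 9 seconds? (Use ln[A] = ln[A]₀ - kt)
0.2538 M

ln[A] = ln[A]₀ - k·t = ln(0.63) - (0.101)·(9) = -0.4620 - 0.9090 = -1.3710
[A] = e^(-1.3710) = 0.2538 M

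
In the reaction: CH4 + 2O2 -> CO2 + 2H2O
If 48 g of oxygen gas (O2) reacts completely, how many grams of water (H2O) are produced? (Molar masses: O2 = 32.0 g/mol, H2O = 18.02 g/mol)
Moles of O2 = 48 g ÷ 32.0 g/mol = 1.5 mol
Mole ratio: 2 mol H2O / 2 mol O2
Moles of H2O = 1.5 × (2/2) = 1.5 mol
Mass of H2O = 1.5 mol × 18.02 g/mol = 27.03 g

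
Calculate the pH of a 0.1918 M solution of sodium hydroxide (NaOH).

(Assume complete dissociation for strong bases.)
pH = 13.28

[OH⁻] = 0.1918 M for strong base. pOH = -log[OH⁻] = 0.72, pH = 14 - pOH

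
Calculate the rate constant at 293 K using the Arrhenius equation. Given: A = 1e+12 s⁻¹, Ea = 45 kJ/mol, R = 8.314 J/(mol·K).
9.49e+03 s⁻¹

k = A·exp(-Ea/(R·T)) = 1e+12·exp(-45000/(8.314·293)) = 1e+12·exp(-18.4729) = 1e+12·9.4913e-09 = 9.49e+03 s⁻¹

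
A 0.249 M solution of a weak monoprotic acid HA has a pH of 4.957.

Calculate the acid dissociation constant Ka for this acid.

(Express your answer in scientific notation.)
K_a = 4.90e-10

[H⁺] = 10^(−pH) = 10^(−4.957) = 1.104e-05 M. For HA ⇌ H⁺ + A⁻, Ka = x²/(C − x) = (1.104e-05)²/(0.249 − 1.104e-05) = 4.90e-10.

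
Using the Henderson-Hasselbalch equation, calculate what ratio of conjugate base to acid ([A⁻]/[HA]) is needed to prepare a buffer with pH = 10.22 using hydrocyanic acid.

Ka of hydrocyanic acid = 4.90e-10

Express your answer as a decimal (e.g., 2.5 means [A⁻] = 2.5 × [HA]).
[A⁻]/[HA] = 8.132

pKa = −log(4.90e-10) = 9.3098. pH = pKa + log([A⁻]/[HA]). 10.22 = 9.3098 + log(ratio). log(ratio) = 10.22 − 9.3098 = 0.9102. ratio = 10^(0.9102) = 8.132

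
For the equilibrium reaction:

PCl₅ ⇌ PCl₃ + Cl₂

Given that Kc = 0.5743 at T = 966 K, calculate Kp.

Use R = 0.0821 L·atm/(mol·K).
K_p = 45.5469

Δn = (moles gaseous products) − (moles gaseous reactants) = 1
T = 966 K; RT = 0.0821 × 966 = 79.3086
Kp = Kc·(RT)^Δn = 0.5743 × (79.3086)^1 = 0.5743 × 79.3086 = 45.5469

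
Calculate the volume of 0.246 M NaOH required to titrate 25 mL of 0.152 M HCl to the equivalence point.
V_{base} = 15.4 mL

At equivalence: moles acid = moles base.
moles HCl = 0.152 M × 0.025 L = 0.0038 mol
V_NaOH = 0.0038 mol ÷ 0.246 M = 0.01545 L = 15.4 mL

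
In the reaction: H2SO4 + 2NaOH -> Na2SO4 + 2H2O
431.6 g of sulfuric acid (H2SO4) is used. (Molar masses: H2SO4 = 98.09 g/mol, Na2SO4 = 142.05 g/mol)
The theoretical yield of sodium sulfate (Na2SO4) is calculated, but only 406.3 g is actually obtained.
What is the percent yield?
Moles of H2SO4 = 431.6 g ÷ 98.09 g/mol = 4.40004 mol
Mole ratio: 1 mol Na2SO4 / 1 mol H2SO4
Moles of Na2SO4 = 4.40004 × (1/1) = 4.40004 mol
Theoretical yield = 4.40004 mol × 142.05 g/mol = 625.03 g
Actual yield = 406.3 g
Percent yield = (406.3 / 625.03) × 100% = 65.0%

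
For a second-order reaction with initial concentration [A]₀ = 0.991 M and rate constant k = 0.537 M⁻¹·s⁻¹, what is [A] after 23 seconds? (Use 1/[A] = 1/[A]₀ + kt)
0.0748 M

1/[A] = 1/[A]₀ + k·t = 1/0.991 + (0.537)·(23) = 1.0091 + 12.3510 = 13.3601
[A] = 1/13.3601 = 0.0748 M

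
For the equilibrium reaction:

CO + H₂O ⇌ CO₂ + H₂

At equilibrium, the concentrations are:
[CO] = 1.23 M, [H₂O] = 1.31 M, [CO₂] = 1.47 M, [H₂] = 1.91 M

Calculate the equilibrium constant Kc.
K_c = 1.7425

Kc = ([CO₂] × [H₂]) / ([CO] × [H₂O])
   = ((1.47)·(1.91)) / ((1.23)·(1.31))
   = 2.8077 / 1.6113 = 1.7425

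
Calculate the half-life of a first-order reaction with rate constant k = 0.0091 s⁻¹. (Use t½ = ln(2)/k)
76.17 s

t½ = ln(2)/k = 0.6931/0.0091 = 76.17 s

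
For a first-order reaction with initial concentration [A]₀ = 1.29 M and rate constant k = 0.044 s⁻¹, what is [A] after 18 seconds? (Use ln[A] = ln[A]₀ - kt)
0.5843 M

ln[A] = ln[A]₀ - k·t = ln(1.29) - (0.044)·(18) = 0.2546 - 0.7920 = -0.5374
[A] = e^(-0.5374) = 0.5843 M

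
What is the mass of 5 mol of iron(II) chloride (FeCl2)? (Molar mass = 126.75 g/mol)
Mass = 5 mol × 126.75 g/mol = 633.8 g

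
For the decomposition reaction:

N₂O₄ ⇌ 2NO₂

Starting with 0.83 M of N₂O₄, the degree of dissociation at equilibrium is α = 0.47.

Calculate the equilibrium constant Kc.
K_c = 1.3838

x = α·[A]₀ = 0.47 × 0.83 = 0.3901 M dissociated.
At eq: [N₂O₄] = 0.83 − 0.3901 = 0.4399 M; [NO₂] = 2x = 0.7802 M.
Kc = [NO₂]²/[N₂O₄] = (0.7802)²/0.4399 = 1.384.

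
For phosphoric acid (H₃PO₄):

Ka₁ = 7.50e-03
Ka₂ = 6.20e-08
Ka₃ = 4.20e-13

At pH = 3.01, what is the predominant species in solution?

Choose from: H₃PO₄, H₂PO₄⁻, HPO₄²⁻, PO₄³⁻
H₂PO₄⁻

pKa1 = 2.12, pKa2 = 7.21, pKa3 = 12.38. Each pKa is the crossover between adjacent species; pH = 3.01 lies in the region where H₂PO₄⁻ predominates.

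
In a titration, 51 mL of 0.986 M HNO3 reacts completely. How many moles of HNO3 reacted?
Moles = Molarity × Volume (L)
Moles = 0.986 M × 0.051 L = 0.05029 mol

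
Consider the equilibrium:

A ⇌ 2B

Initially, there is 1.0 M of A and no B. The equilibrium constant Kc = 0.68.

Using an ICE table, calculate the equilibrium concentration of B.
[B] = 0.672 M

ICE: [A] = 1.0 − x, [B] = 2x.
Kc = (2x)²/(1.0 − x) = 0.68 ⇒ 4x² + 0.68x − 0.68 = 0.
x = (−0.68 + √(0.68² + 4·4·0.68))/(2·4) = (−0.68 + √11.342)/8 = 0.33598.
[B] = 2x = 0.672 M.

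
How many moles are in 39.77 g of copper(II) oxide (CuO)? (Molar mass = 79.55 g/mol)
Moles = 39.77 g ÷ 79.55 g/mol = 0.4999 mol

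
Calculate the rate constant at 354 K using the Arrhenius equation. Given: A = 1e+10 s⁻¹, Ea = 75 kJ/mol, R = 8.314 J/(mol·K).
8.57e-02 s⁻¹

k = A·exp(-Ea/(R·T)) = 1e+10·exp(-75000/(8.314·354)) = 1e+10·exp(-25.4828) = 1e+10·8.5692e-12 = 8.57e-02 s⁻¹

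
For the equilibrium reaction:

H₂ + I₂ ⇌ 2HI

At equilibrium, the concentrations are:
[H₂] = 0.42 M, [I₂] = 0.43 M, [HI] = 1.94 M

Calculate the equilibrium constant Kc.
K_c = 20.8394

Kc = ([HI]^2) / ([H₂] × [I₂])
   = ((1.94)^2) / ((0.42)·(0.43))
   = 3.7636 / 0.1806 = 20.8394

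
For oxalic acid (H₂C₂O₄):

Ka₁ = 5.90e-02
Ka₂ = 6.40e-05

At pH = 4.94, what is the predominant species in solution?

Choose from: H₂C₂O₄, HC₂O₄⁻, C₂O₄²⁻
C₂O₄²⁻

pKa1 = 1.23, pKa2 = 4.19. Each pKa is the crossover between adjacent species; pH = 4.94 lies in the region where C₂O₄²⁻ predominates.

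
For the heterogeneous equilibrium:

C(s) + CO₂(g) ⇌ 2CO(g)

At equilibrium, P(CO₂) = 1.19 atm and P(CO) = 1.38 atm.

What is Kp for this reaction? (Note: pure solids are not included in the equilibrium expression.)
K_p = 1.600

Solid C is excluded.
Kp = P(CO)²/P(CO₂) = (1.38)²/1.19 = 1.904/1.19 = 1.600.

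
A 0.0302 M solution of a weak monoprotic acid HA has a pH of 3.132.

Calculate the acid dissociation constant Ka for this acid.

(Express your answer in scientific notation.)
K_a = 1.85e-05

[H⁺] = 10^(−pH) = 10^(−3.132) = 7.379e-04 M. For HA ⇌ H⁺ + A⁻, Ka = x²/(C − x) = (7.379e-04)²/(0.0302 − 7.379e-04) = 1.85e-05.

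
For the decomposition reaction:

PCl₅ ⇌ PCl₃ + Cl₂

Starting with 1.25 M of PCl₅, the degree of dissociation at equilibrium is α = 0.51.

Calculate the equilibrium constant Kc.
K_c = 0.6635

x = α·[A]₀ = 0.51 × 1.25 = 0.6375 M dissociated.
At eq: [PCl₅] = 1.25 − 0.6375 = 0.6125 M; [PCl₃] = [Cl₂] = x = 0.6375 M.
Kc = [PCl₃][Cl₂]/[PCl₅] = (0.6375)²/0.6125 = 0.6635.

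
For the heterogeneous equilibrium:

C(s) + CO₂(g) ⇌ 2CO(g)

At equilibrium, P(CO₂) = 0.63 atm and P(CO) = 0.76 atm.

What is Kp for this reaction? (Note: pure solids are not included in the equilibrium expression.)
K_p = 0.917

Solid C is excluded.
Kp = P(CO)²/P(CO₂) = (0.76)²/0.63 = 0.5776/0.63 = 0.917.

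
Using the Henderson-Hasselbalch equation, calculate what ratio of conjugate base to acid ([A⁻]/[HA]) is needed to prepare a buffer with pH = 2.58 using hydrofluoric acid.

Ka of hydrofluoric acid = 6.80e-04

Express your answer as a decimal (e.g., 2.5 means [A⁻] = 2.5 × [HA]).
[A⁻]/[HA] = 0.259

pKa = −log(6.80e-04) = 3.1675. pH = pKa + log([A⁻]/[HA]). 2.58 = 3.1675 + log(ratio). log(ratio) = 2.58 − 3.1675 = -0.5875. ratio = 10^(-0.5875) = 0.259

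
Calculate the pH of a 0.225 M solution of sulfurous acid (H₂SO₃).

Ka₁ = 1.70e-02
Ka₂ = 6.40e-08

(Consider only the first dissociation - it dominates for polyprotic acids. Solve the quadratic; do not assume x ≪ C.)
pH = 1.27

x² + Ka₁·x − Ka₁·C = 0 with Ka₁ = 1.70e-02, C = 0.225.
x = (−Ka₁ + √(Ka₁² + 4·Ka₁·C))/2 = 5.3928e-02 M, so pH = 1.27.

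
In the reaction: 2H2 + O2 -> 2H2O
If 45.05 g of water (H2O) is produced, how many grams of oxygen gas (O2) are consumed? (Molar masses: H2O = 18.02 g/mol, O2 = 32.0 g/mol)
Moles of H2O = 45.05 g ÷ 18.02 g/mol = 2.5 mol
Mole ratio: 1 mol O2 / 2 mol H2O
Moles of O2 = 2.5 × (1/2) = 1.25 mol
Mass of O2 = 1.25 mol × 32.0 g/mol = 40 g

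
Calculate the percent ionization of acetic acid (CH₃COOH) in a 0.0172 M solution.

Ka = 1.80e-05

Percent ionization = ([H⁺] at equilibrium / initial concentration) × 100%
Percent ionization = 3.18%

Let x = [H⁺]. Ka = x²/(C - x) ⇒ x² + (1.80e-05)x - (1.80e-05)(0.0172) = 0. x = 5.4749e-04. Percent = (5.4749e-04/0.0172) × 100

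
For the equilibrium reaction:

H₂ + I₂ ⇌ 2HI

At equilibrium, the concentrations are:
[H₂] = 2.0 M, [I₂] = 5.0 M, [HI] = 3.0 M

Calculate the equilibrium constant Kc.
K_c = 0.9000

Kc = ([HI]^2) / ([H₂] × [I₂])
   = ((3.0)^2) / ((2.0)·(5.0))
   = 9 / 10 = 0.9000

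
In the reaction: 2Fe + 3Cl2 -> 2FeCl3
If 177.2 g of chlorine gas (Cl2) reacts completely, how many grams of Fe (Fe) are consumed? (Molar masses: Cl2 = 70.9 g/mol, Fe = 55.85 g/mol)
Moles of Cl2 = 177.2 g ÷ 70.9 g/mol = 2.49929 mol
Mole ratio: 2 mol Fe / 3 mol Cl2
Moles of Fe = 2.49929 × (2/3) = 1.6662 mol
Mass of Fe = 1.6662 mol × 55.85 g/mol = 93.06 g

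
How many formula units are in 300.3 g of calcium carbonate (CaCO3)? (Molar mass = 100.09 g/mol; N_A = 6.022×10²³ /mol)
Moles = 300.3 g ÷ 100.09 g/mol = 3.0003 mol
Formula units = 3.0003 mol × 6.022×10²³ /mol = 1.807e+24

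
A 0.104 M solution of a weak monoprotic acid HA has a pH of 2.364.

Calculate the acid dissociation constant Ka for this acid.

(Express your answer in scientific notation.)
K_a = 1.88e-04

[H⁺] = 10^(−pH) = 10^(−2.364) = 4.325e-03 M. For HA ⇌ H⁺ + A⁻, Ka = x²/(C − x) = (4.325e-03)²/(0.104 − 4.325e-03) = 1.88e-04.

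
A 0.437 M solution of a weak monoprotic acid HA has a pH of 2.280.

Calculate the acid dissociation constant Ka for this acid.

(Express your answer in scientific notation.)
K_a = 6.38e-05

[H⁺] = 10^(−pH) = 10^(−2.280) = 5.248e-03 M. For HA ⇌ H⁺ + A⁻, Ka = x²/(C − x) = (5.248e-03)²/(0.437 − 5.248e-03) = 6.38e-05.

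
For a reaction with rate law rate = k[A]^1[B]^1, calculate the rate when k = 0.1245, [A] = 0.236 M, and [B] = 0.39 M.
0.01146 M/s

rate = k·[A]^1·[B]^1 = 0.1245·(0.236)^1·(0.39)^1 = 0.1245·0.236·0.39 = 0.01146 M/s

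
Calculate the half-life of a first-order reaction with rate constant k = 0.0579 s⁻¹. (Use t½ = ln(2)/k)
11.97 s

t½ = ln(2)/k = 0.6931/0.0579 = 11.97 s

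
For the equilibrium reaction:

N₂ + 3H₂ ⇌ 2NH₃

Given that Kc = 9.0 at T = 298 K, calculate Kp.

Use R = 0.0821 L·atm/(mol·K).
K_p = 0.0150

Δn = (moles gaseous products) − (moles gaseous reactants) = -2
T = 298 K; RT = 0.0821 × 298 = 24.4658
Kp = Kc·(RT)^Δn = 9.0 × (24.4658)^-2 = 9.0 × 0.00167063 = 0.0150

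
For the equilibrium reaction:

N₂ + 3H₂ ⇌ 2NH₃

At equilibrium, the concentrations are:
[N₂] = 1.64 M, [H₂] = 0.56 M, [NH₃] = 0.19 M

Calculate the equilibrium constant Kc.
K_c = 0.1253

Kc = ([NH₃]^2) / ([N₂] × [H₂]^3)
   = ((0.19)^2) / ((1.64)·(0.56)^3)
   = 0.0361 / 0.28801 = 0.1253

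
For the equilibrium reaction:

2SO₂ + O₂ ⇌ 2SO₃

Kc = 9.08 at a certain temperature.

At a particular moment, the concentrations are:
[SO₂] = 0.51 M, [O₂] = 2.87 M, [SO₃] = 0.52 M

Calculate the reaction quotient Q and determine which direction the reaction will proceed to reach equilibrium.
Q = 0.362, Q < K, reaction proceeds forward (toward products)

Q = ([SO₃]^2) / ([SO₂]^2 × [O₂])
  = ((0.52)^2) / ((0.51)^2·(2.87)) = 0.2704/0.74649 = 0.3622
Since Q = 0.3622 < Kc = 9.08, the reaction proceeds forward (toward products) to reach equilibrium.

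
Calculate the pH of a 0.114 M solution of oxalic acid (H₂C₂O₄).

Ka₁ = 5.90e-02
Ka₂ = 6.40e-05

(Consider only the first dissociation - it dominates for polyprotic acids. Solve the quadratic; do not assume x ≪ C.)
pH = 1.24

x² + Ka₁·x − Ka₁·C = 0 with Ka₁ = 5.90e-02, C = 0.114.
x = (−Ka₁ + √(Ka₁² + 4·Ka₁·C))/2 = 5.7656e-02 M, so pH = 1.24.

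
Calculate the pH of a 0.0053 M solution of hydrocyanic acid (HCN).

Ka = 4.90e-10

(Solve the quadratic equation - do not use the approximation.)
pH = 5.79

x² + Ka×x - Ka×C = 0. Using quadratic formula: [H⁺] = 1.6113e-06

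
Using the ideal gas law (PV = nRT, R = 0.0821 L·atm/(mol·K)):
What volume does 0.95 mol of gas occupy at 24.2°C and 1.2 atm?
T = 24.2°C + 273.15 = 297.35 K
V = nRT/P = (0.95 × 0.0821 × 297.35) / 1.2
V = 19.33 L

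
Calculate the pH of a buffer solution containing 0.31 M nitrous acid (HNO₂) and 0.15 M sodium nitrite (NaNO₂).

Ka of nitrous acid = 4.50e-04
pH = 3.03

pKa = -log(4.50e-04) = 3.35. pH = pKa + log([A⁻]/[HA]) = 3.35 + log(0.15/0.31)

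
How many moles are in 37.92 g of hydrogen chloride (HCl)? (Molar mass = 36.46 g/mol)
Moles = 37.92 g ÷ 36.46 g/mol = 1.04 mol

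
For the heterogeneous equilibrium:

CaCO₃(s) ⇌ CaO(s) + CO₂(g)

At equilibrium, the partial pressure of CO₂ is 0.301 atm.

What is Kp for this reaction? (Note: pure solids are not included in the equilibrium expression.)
K_p = 0.301

Solids (CaCO₃, CaO) have activity 1 and are excluded.
Kp = P(CO₂) = 0.301.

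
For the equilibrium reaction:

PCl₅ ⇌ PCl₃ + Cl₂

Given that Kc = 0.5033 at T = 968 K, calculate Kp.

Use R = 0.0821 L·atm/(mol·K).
K_p = 39.9987

Δn = (moles gaseous products) − (moles gaseous reactants) = 1
T = 968 K; RT = 0.0821 × 968 = 79.4728
Kp = Kc·(RT)^Δn = 0.5033 × (79.4728)^1 = 0.5033 × 79.4728 = 39.9987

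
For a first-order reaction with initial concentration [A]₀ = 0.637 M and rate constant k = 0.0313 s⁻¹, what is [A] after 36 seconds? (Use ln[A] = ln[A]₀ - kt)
0.2064 M

ln[A] = ln[A]₀ - k·t = ln(0.637) - (0.0313)·(36) = -0.4510 - 1.1268 = -1.5778
[A] = e^(-1.5778) = 0.2064 M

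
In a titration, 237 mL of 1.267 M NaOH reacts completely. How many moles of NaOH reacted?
Moles = Molarity × Volume (L)
Moles = 1.267 M × 0.237 L = 0.3003 mol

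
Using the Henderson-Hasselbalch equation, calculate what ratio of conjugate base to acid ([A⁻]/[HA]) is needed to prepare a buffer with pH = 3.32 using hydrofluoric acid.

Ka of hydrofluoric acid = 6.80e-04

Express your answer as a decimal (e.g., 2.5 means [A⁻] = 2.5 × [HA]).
[A⁻]/[HA] = 1.421

pKa = −log(6.80e-04) = 3.1675. pH = pKa + log([A⁻]/[HA]). 3.32 = 3.1675 + log(ratio). log(ratio) = 3.32 − 3.1675 = 0.1525. ratio = 10^(0.1525) = 1.421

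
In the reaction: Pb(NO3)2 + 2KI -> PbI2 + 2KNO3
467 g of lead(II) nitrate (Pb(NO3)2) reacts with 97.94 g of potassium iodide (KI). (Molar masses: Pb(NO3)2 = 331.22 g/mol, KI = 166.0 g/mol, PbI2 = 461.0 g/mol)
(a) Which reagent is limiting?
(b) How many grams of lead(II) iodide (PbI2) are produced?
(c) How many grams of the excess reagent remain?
(a) KI, (b) 136 g, (c) 369.3 g

Moles of Pb(NO3)2 = 467 g ÷ 331.22 g/mol = 1.40994 mol
Moles of KI = 97.94 g ÷ 166.0 g/mol = 0.59 mol
Moles ÷ coefficient: Pb(NO3)2: 1.40994/1 = 1.41, KI: 0.59/2 = 0.295
(a) KI has the smaller value, so KI is the limiting reagent.
(b) Moles of PbI2 = 0.59 mol KI × (1/2) = 0.295 mol; mass = 0.295 mol × 461.0 g/mol = 136 g
(c) Pb(NO3)2 consumed = 0.59 × (1/2) = 0.295 mol; remaining = 1.40994 − 0.295 = 1.11494 mol; mass = 1.11494 mol × 331.22 g/mol = 369.3 g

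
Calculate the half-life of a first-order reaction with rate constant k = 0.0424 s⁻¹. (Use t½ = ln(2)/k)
16.35 s

t½ = ln(2)/k = 0.6931/0.0424 = 16.35 s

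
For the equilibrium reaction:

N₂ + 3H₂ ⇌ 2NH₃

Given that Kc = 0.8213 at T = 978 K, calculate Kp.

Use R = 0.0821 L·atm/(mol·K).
K_p = 1.27e-04

Δn = (moles gaseous products) − (moles gaseous reactants) = -2
T = 978 K; RT = 0.0821 × 978 = 80.2938
Kp = Kc·(RT)^Δn = 0.8213 × (80.2938)^-2 = 0.8213 × 0.000155109 = 1.27e-04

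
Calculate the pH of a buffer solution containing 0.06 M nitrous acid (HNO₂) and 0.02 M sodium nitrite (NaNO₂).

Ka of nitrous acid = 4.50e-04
pH = 2.87

pKa = -log(4.50e-04) = 3.35. pH = pKa + log([A⁻]/[HA]) = 3.35 + log(0.02/0.06)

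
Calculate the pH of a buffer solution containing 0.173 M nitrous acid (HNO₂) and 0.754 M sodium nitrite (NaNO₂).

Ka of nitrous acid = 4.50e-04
pH = 3.99

pKa = -log(4.50e-04) = 3.35. pH = pKa + log([A⁻]/[HA]) = 3.35 + log(0.754/0.173)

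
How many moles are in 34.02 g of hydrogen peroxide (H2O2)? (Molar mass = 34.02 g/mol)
Moles = 34.02 g ÷ 34.02 g/mol = 1 mol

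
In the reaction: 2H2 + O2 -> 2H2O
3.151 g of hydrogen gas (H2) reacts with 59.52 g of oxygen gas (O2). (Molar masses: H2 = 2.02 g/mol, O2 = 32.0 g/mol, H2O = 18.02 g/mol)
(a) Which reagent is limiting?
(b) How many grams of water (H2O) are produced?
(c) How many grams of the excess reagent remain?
(a) H2, (b) 28.11 g, (c) 34.56 g

Moles of H2 = 3.151 g ÷ 2.02 g/mol = 1.5599 mol
Moles of O2 = 59.52 g ÷ 32.0 g/mol = 1.86 mol
Moles ÷ coefficient: H2: 1.5599/2 = 0.78, O2: 1.86/1 = 1.86
(a) H2 has the smaller value, so H2 is the limiting reagent.
(b) Moles of H2O = 1.5599 mol H2 × (2/2) = 1.5599 mol; mass = 1.5599 mol × 18.02 g/mol = 28.11 g
(c) O2 consumed = 1.5599 × (1/2) = 0.77995 mol; remaining = 1.86 − 0.77995 = 1.08005 mol; mass = 1.08005 mol × 32.0 g/mol = 34.56 g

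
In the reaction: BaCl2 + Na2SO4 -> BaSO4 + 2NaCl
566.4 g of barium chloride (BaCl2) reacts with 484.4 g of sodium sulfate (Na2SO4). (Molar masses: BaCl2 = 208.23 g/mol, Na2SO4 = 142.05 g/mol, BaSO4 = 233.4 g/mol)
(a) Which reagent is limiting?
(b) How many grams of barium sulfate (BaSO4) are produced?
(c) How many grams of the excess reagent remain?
(a) BaCl2, (b) 634.9 g, (c) 98.01 g

Moles of BaCl2 = 566.4 g ÷ 208.23 g/mol = 2.72007 mol
Moles of Na2SO4 = 484.4 g ÷ 142.05 g/mol = 3.41007 mol
Moles ÷ coefficient: BaCl2: 2.72007/1 = 2.72, Na2SO4: 3.41007/1 = 3.41
(a) BaCl2 has the smaller value, so BaCl2 is the limiting reagent.
(b) Moles of BaSO4 = 2.72007 mol BaCl2 × (1/1) = 2.72007 mol; mass = 2.72007 mol × 233.4 g/mol = 634.9 g
(c) Na2SO4 consumed = 2.72007 × (1/1) = 2.72007 mol; remaining = 3.41007 − 2.72007 = 0.689998 mol; mass = 0.689998 mol × 142.05 g/mol = 98.01 g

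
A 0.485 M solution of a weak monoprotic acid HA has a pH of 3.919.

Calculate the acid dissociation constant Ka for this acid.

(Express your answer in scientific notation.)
K_a = 2.99e-08

[H⁺] = 10^(−pH) = 10^(−3.919) = 1.205e-04 M. For HA ⇌ H⁺ + A⁻, Ka = x²/(C − x) = (1.205e-04)²/(0.485 − 1.205e-04) = 2.99e-08.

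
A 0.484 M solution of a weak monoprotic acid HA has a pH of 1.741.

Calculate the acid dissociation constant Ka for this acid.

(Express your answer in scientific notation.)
K_a = 7.08e-04

[H⁺] = 10^(−pH) = 10^(−1.741) = 1.816e-02 M. For HA ⇌ H⁺ + A⁻, Ka = x²/(C − x) = (1.816e-02)²/(0.484 − 1.816e-02) = 7.08e-04.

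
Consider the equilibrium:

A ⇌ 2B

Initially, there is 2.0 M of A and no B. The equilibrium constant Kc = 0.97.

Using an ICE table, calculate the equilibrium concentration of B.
[B] = 1.171 M

ICE: [A] = 2.0 − x, [B] = 2x.
Kc = (2x)²/(2.0 − x) = 0.97 ⇒ 4x² + 0.97x − 1.94 = 0.
x = (−0.97 + √(0.97² + 4·4·1.94))/(2·4) = (−0.97 + √31.981)/8 = 0.58565.
[B] = 2x = 1.171 M.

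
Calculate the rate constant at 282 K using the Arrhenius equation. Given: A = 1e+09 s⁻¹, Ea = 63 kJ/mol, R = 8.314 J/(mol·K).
2.14e-03 s⁻¹

k = A·exp(-Ea/(R·T)) = 1e+09·exp(-63000/(8.314·282)) = 1e+09·exp(-26.8709) = 1e+09·2.1386e-12 = 2.14e-03 s⁻¹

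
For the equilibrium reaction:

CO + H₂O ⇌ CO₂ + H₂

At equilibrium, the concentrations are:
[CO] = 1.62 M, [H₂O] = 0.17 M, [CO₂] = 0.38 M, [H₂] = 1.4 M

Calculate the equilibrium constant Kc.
K_c = 1.9317

Kc = ([CO₂] × [H₂]) / ([CO] × [H₂O])
   = ((0.38)·(1.4)) / ((1.62)·(0.17))
   = 0.532 / 0.2754 = 1.9317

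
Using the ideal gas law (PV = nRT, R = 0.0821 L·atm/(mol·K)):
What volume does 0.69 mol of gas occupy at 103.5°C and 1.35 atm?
T = 103.5°C + 273.15 = 376.65 K
V = nRT/P = (0.69 × 0.0821 × 376.65) / 1.35
V = 15.81 L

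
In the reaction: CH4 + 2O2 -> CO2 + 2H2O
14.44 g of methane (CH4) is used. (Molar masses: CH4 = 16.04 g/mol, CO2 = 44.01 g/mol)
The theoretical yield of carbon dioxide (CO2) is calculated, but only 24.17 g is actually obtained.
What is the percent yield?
Moles of CH4 = 14.44 g ÷ 16.04 g/mol = 0.900249 mol
Mole ratio: 1 mol CO2 / 1 mol CH4
Moles of CO2 = 0.900249 × (1/1) = 0.900249 mol
Theoretical yield = 0.900249 mol × 44.01 g/mol = 39.62 g
Actual yield = 24.17 g
Percent yield = (24.17 / 39.62) × 100% = 61.0%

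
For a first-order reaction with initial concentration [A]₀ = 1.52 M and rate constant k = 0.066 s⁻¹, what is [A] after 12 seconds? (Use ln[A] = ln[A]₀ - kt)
0.6885 M

ln[A] = ln[A]₀ - k·t = ln(1.52) - (0.066)·(12) = 0.4187 - 0.7920 = -0.3733
[A] = e^(-0.3733) = 0.6885 M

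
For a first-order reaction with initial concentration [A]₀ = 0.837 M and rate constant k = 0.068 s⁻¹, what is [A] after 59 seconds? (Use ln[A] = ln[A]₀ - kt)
0.0151 M

ln[A] = ln[A]₀ - k·t = ln(0.837) - (0.068)·(59) = -0.1779 - 4.0120 = -4.1899
[A] = e^(-4.1899) = 0.0151 M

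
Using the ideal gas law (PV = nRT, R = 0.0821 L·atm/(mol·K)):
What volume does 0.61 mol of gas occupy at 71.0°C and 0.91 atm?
T = 71.0°C + 273.15 = 344.15 K
V = nRT/P = (0.61 × 0.0821 × 344.15) / 0.91
V = 18.94 L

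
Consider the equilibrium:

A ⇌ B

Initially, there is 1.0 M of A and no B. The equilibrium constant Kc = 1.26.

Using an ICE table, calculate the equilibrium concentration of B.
[B] = 0.558 M

ICE: [A] = 1.0 − x, [B] = x.
Kc = x/(1.0 − x) = 1.26 ⇒ x = 1.26·1.0/(1 + 1.26) = 1.26/2.26 = 0.5575.
[B] = x = 0.558 M.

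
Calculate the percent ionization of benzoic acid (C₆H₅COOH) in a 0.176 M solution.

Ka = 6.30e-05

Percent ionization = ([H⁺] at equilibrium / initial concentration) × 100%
Percent ionization = 1.87%

Let x = [H⁺]. Ka = x²/(C - x) ⇒ x² + (6.30e-05)x - (6.30e-05)(0.176) = 0. x = 3.2985e-03. Percent = (3.2985e-03/0.176) × 100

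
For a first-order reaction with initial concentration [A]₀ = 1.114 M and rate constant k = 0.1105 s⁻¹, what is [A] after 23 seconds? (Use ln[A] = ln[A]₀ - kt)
0.0877 M

ln[A] = ln[A]₀ - k·t = ln(1.114) - (0.1105)·(23) = 0.1080 - 2.5415 = -2.4335
[A] = e^(-2.4335) = 0.0877 M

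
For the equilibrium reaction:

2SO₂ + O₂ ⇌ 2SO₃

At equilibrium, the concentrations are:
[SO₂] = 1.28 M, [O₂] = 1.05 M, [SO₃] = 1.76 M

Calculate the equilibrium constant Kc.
K_c = 1.8006

Kc = ([SO₃]^2) / ([SO₂]^2 × [O₂])
   = ((1.76)^2) / ((1.28)^2·(1.05))
   = 3.0976 / 1.7203 = 1.8006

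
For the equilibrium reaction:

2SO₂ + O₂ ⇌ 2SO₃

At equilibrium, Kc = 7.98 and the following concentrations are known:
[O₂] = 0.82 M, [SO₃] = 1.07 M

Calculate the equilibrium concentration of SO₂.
[SO₂] = 0.4183 M

Kc = ([SO₃]^2) / ([SO₂]^2 × [O₂]) = 7.98
[SO₂]^2 = (product terms)/(Kc · other reactant terms) = 1.1449 / (7.98 · 0.82) = 0.17496
[SO₂] = (0.17496)^(1/2) = 0.4183 M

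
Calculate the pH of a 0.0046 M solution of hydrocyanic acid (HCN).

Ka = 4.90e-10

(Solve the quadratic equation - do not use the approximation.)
pH = 5.82

x² + Ka×x - Ka×C = 0. Using quadratic formula: [H⁺] = 1.5011e-06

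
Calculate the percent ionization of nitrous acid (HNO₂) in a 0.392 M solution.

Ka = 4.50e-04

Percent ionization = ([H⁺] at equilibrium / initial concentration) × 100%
Percent ionization = 3.33%

Let x = [H⁺]. Ka = x²/(C - x) ⇒ x² + (4.50e-04)x - (4.50e-04)(0.392) = 0. x = 1.3058e-02. Percent = (1.3058e-02/0.392) × 100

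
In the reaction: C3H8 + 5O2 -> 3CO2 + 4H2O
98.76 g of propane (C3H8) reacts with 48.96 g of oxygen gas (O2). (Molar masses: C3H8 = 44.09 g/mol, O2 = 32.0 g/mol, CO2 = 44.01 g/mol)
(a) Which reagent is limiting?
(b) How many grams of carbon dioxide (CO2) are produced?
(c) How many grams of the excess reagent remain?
(a) O2, (b) 40.4 g, (c) 85.27 g

Moles of C3H8 = 98.76 g ÷ 44.09 g/mol = 2.23996 mol
Moles of O2 = 48.96 g ÷ 32.0 g/mol = 1.53 mol
Moles ÷ coefficient: C3H8: 2.23996/1 = 2.24, O2: 1.53/5 = 0.306
(a) O2 has the smaller value, so O2 is the limiting reagent.
(b) Moles of CO2 = 1.53 mol O2 × (3/5) = 0.918 mol; mass = 0.918 mol × 44.01 g/mol = 40.4 g
(c) C3H8 consumed = 1.53 × (1/5) = 0.306 mol; remaining = 2.23996 − 0.306 = 1.93396 mol; mass = 1.93396 mol × 44.09 g/mol = 85.27 g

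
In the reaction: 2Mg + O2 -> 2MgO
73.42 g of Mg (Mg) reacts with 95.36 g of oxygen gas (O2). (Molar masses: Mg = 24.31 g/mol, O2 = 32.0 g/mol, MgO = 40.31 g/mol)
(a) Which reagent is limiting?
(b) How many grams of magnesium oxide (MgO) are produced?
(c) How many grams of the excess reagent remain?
(a) Mg, (b) 121.7 g, (c) 47.04 g

Moles of Mg = 73.42 g ÷ 24.31 g/mol = 3.02016 mol
Moles of O2 = 95.36 g ÷ 32.0 g/mol = 2.98 mol
Moles ÷ coefficient: Mg: 3.02016/2 = 1.51, O2: 2.98/1 = 2.98
(a) Mg has the smaller value, so Mg is the limiting reagent.
(b) Moles of MgO = 3.02016 mol Mg × (2/2) = 3.02016 mol; mass = 3.02016 mol × 40.31 g/mol = 121.7 g
(c) O2 consumed = 3.02016 × (1/2) = 1.51008 mol; remaining = 2.98 − 1.51008 = 1.46992 mol; mass = 1.46992 mol × 32.0 g/mol = 47.04 g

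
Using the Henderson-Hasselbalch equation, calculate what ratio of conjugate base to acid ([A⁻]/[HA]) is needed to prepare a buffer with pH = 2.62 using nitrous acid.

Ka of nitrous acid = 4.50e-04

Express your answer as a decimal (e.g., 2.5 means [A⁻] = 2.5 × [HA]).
[A⁻]/[HA] = 0.188

pKa = −log(4.50e-04) = 3.3468. pH = pKa + log([A⁻]/[HA]). 2.62 = 3.3468 + log(ratio). log(ratio) = 2.62 − 3.3468 = -0.7268. ratio = 10^(-0.7268) = 0.188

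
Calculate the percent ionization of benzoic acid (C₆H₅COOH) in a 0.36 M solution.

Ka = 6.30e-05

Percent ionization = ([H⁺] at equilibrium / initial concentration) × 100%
Percent ionization = 1.31%

Let x = [H⁺]. Ka = x²/(C - x) ⇒ x² + (6.30e-05)x - (6.30e-05)(0.36) = 0. x = 4.7310e-03. Percent = (4.7310e-03/0.36) × 100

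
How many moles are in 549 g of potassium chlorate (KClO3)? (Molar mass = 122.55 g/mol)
Moles = 549 g ÷ 122.55 g/mol = 4.48 mol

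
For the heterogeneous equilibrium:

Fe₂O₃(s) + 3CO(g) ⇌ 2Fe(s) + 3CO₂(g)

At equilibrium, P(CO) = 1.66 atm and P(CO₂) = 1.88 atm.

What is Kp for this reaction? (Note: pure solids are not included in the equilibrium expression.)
K_p = 1.453

Solids (Fe₂O₃, Fe) are excluded.
Kp = P(CO₂)³/P(CO)³ = (1.88)³/(1.66)³ = 6.645/4.574 = 1.453.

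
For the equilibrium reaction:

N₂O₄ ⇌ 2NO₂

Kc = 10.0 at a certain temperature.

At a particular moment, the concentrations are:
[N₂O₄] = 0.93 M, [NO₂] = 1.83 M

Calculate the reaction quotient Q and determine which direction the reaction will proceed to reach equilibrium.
Q = 3.601, Q < K, reaction proceeds forward (toward products)

Q = ([NO₂]^2) / ([N₂O₄])
  = ((1.83)^2) / ((0.93)) = 3.3489/0.93 = 3.601
Since Q = 3.601 < Kc = 10.0, the reaction proceeds forward (toward products) to reach equilibrium.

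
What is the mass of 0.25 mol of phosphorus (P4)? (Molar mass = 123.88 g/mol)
Mass = 0.25 mol × 123.88 g/mol = 30.97 g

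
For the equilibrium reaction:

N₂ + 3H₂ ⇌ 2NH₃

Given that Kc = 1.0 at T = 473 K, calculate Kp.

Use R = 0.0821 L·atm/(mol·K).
K_p = 6.63e-04

Δn = (moles gaseous products) − (moles gaseous reactants) = -2
T = 473 K; RT = 0.0821 × 473 = 38.8333
Kp = Kc·(RT)^Δn = 1.0 × (38.8333)^-2 = 1.0 × 0.000663119 = 6.63e-04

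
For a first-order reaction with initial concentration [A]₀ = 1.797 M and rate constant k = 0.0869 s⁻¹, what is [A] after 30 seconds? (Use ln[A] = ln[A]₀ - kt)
0.1325 M

ln[A] = ln[A]₀ - k·t = ln(1.797) - (0.0869)·(30) = 0.5861 - 2.6070 = -2.0209
[A] = e^(-2.0209) = 0.1325 M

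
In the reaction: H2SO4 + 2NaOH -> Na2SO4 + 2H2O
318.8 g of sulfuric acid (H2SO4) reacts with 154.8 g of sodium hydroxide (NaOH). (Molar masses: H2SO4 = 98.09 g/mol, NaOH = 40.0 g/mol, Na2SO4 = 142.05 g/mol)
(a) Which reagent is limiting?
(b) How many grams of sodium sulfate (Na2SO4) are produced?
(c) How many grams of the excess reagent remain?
(a) NaOH, (b) 274.9 g, (c) 129 g

Moles of H2SO4 = 318.8 g ÷ 98.09 g/mol = 3.25008 mol
Moles of NaOH = 154.8 g ÷ 40.0 g/mol = 3.87 mol
Moles ÷ coefficient: H2SO4: 3.25008/1 = 3.25, NaOH: 3.87/2 = 1.935
(a) NaOH has the smaller value, so NaOH is the limiting reagent.
(b) Moles of Na2SO4 = 3.87 mol NaOH × (1/2) = 1.935 mol; mass = 1.935 mol × 142.05 g/mol = 274.9 g
(c) H2SO4 consumed = 3.87 × (1/2) = 1.935 mol; remaining = 3.25008 − 1.935 = 1.31508 mol; mass = 1.31508 mol × 98.09 g/mol = 129 g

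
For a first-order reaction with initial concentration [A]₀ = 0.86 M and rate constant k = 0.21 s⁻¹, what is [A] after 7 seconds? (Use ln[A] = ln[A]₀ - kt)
0.1977 M

ln[A] = ln[A]₀ - k·t = ln(0.86) - (0.21)·(7) = -0.1508 - 1.4700 = -1.6208
[A] = e^(-1.6208) = 0.1977 M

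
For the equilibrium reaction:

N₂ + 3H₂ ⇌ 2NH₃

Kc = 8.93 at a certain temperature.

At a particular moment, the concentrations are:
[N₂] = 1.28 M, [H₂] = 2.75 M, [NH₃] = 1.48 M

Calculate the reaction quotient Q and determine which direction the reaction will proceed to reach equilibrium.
Q = 0.082, Q < K, reaction proceeds forward (toward products)

Q = ([NH₃]^2) / ([N₂] × [H₂]^3)
  = ((1.48)^2) / ((1.28)·(2.75)^3) = 2.1904/26.62 = 0.08228
Since Q = 0.08228 < Kc = 8.93, the reaction proceeds forward (toward products) to reach equilibrium.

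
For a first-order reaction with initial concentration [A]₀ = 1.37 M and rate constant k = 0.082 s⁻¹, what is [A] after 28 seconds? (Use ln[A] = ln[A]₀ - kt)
0.1379 M

ln[A] = ln[A]₀ - k·t = ln(1.37) - (0.082)·(28) = 0.3148 - 2.2960 = -1.9812
[A] = e^(-1.9812) = 0.1379 M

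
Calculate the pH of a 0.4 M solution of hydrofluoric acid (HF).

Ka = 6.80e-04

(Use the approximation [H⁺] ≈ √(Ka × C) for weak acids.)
pH = 1.78

[H⁺] = √(Ka × C) = √(6.80e-04 × 0.4) = 1.6492e-02. pH = -log(1.6492e-02)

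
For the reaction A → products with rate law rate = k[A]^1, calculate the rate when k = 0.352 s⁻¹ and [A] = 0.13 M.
0.04576 M/s

rate = k·[A]^1 = 0.352·(0.13)^1 = 0.352·0.13 = 0.04576 M/s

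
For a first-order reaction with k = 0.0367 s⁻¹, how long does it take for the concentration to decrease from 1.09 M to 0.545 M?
18.89 s

From ln[A] = ln[A]₀ - k·t: t = ln([A]₀/[A])/k = ln(1.09/0.545)/0.0367 = ln(2.0000)/0.0367 = 0.6931/0.0367 = 18.89 s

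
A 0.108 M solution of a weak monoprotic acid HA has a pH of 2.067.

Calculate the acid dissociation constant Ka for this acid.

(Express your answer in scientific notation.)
K_a = 7.39e-04

[H⁺] = 10^(−pH) = 10^(−2.067) = 8.570e-03 M. For HA ⇌ H⁺ + A⁻, Ka = x²/(C − x) = (8.570e-03)²/(0.108 − 8.570e-03) = 7.39e-04.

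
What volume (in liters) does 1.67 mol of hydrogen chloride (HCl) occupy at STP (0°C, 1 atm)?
At STP, 1 mol of gas occupies 22.4 L
Volume = 1.67 mol × 22.4 L/mol = 37.41 L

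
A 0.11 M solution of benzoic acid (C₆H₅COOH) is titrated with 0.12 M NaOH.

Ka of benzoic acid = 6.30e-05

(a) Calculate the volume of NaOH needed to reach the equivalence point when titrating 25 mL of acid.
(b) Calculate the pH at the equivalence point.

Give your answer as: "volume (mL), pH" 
V = 22.9 mL, pH = 8.48

(a) At equivalence: moles acid = moles base.
moles acid = 0.11 × 0.025 = 0.00275 mol; V_NaOH = 0.00275/0.12 = 0.02292 L = 22.9 mL.
(b) At equivalence, all acid → conjugate base A⁻ at [A⁻] = 0.00275/0.04792 = 0.05739 M.
Kb = Kw/Ka = 1.0e-14/6.30e-05 = 1.587e-10; [OH⁻] = √(Kb·[A⁻]) = 3.018e-06; pOH = 5.52; pH = 14 − pOH = 8.48.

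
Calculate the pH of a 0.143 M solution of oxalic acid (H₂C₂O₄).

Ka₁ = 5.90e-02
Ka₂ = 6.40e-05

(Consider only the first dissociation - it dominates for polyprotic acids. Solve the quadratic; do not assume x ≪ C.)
pH = 1.17

x² + Ka₁·x − Ka₁·C = 0 with Ka₁ = 5.90e-02, C = 0.143.
x = (−Ka₁ + √(Ka₁² + 4·Ka₁·C))/2 = 6.6974e-02 M, so pH = 1.17.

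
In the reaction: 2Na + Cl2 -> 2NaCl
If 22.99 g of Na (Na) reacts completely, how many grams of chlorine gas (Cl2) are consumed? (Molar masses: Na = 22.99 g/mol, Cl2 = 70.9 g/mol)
Moles of Na = 22.99 g ÷ 22.99 g/mol = 1 mol
Mole ratio: 1 mol Cl2 / 2 mol Na
Moles of Cl2 = 1 × (1/2) = 0.5 mol
Mass of Cl2 = 0.5 mol × 70.9 g/mol = 35.45 g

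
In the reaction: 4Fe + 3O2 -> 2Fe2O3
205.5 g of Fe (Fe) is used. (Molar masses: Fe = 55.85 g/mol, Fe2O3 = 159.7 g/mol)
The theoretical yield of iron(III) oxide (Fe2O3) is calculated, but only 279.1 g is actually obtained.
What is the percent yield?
Moles of Fe = 205.5 g ÷ 55.85 g/mol = 3.6795 mol
Mole ratio: 2 mol Fe2O3 / 4 mol Fe
Moles of Fe2O3 = 3.6795 × (2/4) = 1.83975 mol
Theoretical yield = 1.83975 mol × 159.7 g/mol = 293.81 g
Actual yield = 279.1 g
Percent yield = (279.1 / 293.81) × 100% = 95.0%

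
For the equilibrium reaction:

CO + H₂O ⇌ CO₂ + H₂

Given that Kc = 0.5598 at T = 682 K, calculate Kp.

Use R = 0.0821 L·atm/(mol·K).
K_p = 0.5598

Δn = (moles gaseous products) − (moles gaseous reactants) = 0
T = 682 K; RT = 0.0821 × 682 = 55.9922
Kp = Kc·(RT)^Δn = 0.5598 × (55.9922)^0 = 0.5598 × 1 = 0.5598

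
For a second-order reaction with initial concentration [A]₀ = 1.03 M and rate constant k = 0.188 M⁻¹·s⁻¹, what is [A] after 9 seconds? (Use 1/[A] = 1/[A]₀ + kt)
0.3755 M

1/[A] = 1/[A]₀ + k·t = 1/1.03 + (0.188)·(9) = 0.9709 + 1.6920 = 2.6629
[A] = 1/2.6629 = 0.3755 M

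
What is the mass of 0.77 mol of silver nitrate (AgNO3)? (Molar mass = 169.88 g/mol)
Mass = 0.77 mol × 169.88 g/mol = 130.8 g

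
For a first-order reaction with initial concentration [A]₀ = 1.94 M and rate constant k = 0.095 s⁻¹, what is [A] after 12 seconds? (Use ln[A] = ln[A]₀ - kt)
0.6204 M

ln[A] = ln[A]₀ - k·t = ln(1.94) - (0.095)·(12) = 0.6627 - 1.1400 = -0.4773
[A] = e^(-0.4773) = 0.6204 M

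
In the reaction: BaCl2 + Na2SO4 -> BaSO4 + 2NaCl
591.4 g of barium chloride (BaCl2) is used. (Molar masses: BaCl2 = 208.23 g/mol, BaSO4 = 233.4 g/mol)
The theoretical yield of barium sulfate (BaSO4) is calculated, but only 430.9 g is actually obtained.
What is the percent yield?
Moles of BaCl2 = 591.4 g ÷ 208.23 g/mol = 2.84013 mol
Mole ratio: 1 mol BaSO4 / 1 mol BaCl2
Moles of BaSO4 = 2.84013 × (1/1) = 2.84013 mol
Theoretical yield = 2.84013 mol × 233.4 g/mol = 662.89 g
Actual yield = 430.9 g
Percent yield = (430.9 / 662.89) × 100% = 65.0%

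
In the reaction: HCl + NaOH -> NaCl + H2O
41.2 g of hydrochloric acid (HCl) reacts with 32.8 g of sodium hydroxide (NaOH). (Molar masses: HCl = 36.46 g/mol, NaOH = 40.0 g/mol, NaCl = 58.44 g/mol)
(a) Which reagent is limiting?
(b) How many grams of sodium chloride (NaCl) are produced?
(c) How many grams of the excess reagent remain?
(a) NaOH, (b) 47.92 g, (c) 11.3 g

Moles of HCl = 41.2 g ÷ 36.46 g/mol = 1.13001 mol
Moles of NaOH = 32.8 g ÷ 40.0 g/mol = 0.82 mol
Moles ÷ coefficient: HCl: 1.13001/1 = 1.13, NaOH: 0.82/1 = 0.82
(a) NaOH has the smaller value, so NaOH is the limiting reagent.
(b) Moles of NaCl = 0.82 mol NaOH × (1/1) = 0.82 mol; mass = 0.82 mol × 58.44 g/mol = 47.92 g
(c) HCl consumed = 0.82 × (1/1) = 0.82 mol; remaining = 1.13001 − 0.82 = 0.310005 mol; mass = 0.310005 mol × 36.46 g/mol = 11.3 g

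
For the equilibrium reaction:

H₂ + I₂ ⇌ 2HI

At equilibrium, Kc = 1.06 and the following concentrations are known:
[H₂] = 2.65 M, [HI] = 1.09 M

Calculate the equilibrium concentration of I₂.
[I₂] = 0.4230 M

Kc = ([HI]^2) / ([H₂] × [I₂]) = 1.06
[I₂]^1 = (product terms)/(Kc · other reactant terms) = 1.1881 / (1.06 · 2.65) = 0.42296
[I₂] = 0.4230 M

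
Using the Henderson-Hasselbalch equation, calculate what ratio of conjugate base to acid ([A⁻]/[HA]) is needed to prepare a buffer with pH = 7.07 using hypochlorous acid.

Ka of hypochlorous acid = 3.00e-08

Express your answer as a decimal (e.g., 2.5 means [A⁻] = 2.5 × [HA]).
[A⁻]/[HA] = 0.352

pKa = −log(3.00e-08) = 7.5229. pH = pKa + log([A⁻]/[HA]). 7.07 = 7.5229 + log(ratio). log(ratio) = 7.07 − 7.5229 = -0.4529. ratio = 10^(-0.4529) = 0.352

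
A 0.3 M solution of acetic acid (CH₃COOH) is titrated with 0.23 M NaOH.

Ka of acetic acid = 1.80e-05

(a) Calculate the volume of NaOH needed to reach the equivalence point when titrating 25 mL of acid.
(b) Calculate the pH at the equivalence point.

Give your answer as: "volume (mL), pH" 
V = 32.6 mL, pH = 8.93

(a) At equivalence: moles acid = moles base.
moles acid = 0.3 × 0.025 = 0.0075 mol; V_NaOH = 0.0075/0.23 = 0.03261 L = 32.6 mL.
(b) At equivalence, all acid → conjugate base A⁻ at [A⁻] = 0.0075/0.05761 = 0.1302 M.
Kb = Kw/Ka = 1.0e-14/1.80e-05 = 5.556e-10; [OH⁻] = √(Kb·[A⁻]) = 8.505e-06; pOH = 5.07; pH = 14 − pOH = 8.93.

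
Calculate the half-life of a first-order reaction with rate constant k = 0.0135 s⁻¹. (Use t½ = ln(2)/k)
51.34 s

t½ = ln(2)/k = 0.6931/0.0135 = 51.34 s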